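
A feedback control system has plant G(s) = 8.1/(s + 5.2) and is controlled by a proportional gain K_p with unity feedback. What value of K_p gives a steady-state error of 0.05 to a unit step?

For a type-0 loop with proportional control, e_ss = 1/(1 + K_p·G(0)).
G(0) = 1.558. Require 1/(1 + K_p·1.558) = 0.05, so 1 + 1.558·K_p = 20.
K_p = (20 − 1)/1.558 = 12.2.

K_p = 12.2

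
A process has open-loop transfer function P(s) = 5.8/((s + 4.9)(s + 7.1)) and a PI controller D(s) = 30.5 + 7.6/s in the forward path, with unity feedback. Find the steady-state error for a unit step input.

0

The open loop D(s)P(s) has a pole at the origin (type 1), so the static position error constant is infinite and e_ss = 1/(1+∞) = 0.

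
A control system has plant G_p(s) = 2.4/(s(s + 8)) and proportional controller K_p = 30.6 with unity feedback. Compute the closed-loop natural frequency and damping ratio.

With unity feedback the closed-loop characteristic equation is s² + 8s + 30.6·2.4 = s² + 8s + 73.44 = 0.
Matching s² + 2ζω_n s + ω_n²: ω_n = √73.44 = 8.57 rad/s and 2ζω_n = 8, so ζ = 8/(2·8.57) = 0.467.

ω_n = 8.57 rad/s, ζ = 0.467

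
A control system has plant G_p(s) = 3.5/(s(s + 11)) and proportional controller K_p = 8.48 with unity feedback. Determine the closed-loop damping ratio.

With unity feedback the closed-loop characteristic equation is s² + 11s + 8.48·3.5 = s² + 11s + 29.68 = 0.
So ω_n² = 29.68 ⇒ ω_n = 5.448 rad/s, and ζ = 11/(2ω_n) = 1.01.

ζ = 1.01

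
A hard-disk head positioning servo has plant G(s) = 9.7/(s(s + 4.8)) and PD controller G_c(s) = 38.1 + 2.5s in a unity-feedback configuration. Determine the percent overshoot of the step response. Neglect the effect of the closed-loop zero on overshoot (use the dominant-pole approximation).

Forward path: (38.1 + 2.5s)·9.7/(s(s+4.8)). The closed-loop characteristic equation is s² + (4.8 + 9.7·2.5)s + 9.7·38.1 = 0.
That is s² + 29.05s + 369.6 = 0, so ω_n = 19.22 rad/s and ζ = 29.05/(2·19.22) = 0.7556.
%OS = 100·exp(−πζ/√(1−ζ²)) = 2.67%.

2.67%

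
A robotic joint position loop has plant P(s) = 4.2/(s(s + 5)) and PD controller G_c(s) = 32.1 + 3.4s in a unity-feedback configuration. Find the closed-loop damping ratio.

ζ = 0.83

Forward path: (32.1 + 3.4s)·4.2/(s(s+5)). The closed-loop characteristic equation is s² + (5 + 4.2·3.4)s + 4.2·32.1 = 0.
That is s² + 19.28s + 134.8 = 0, so ω_n = 11.61 rad/s and ζ = 19.28/(2·11.61) = 0.8302.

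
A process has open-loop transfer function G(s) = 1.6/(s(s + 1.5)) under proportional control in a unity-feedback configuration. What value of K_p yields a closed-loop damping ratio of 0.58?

K_p = 1.05

Closed-loop characteristic equation: s² + 1.5s + K_p·1.6 = 0.
So ω_n = √(1.6K_p) and 2ζω_n = 1.5, giving ζ = 1.5/(2√(1.6K_p)).
Setting ζ = 0.58: √(1.6K_p) = 1.5/(2·0.58) = 1.293, so K_p = 1.672/1.6 = 1.05.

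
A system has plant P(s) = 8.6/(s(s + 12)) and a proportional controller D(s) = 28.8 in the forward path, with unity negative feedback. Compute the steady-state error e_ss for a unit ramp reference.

0.0484

The loop has one pole at the origin (type 1). Velocity error constant K_v = lim_{s→0} s·D(s)P(s) = 28.8·8.6/12 = 20.64.
Steady-state error to a unit ramp: e_ss = 1/K_v = 0.0484.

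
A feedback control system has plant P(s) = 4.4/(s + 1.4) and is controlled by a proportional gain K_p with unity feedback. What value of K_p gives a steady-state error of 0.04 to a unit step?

K_p = 7.64

For a type-0 loop with proportional control, e_ss = 1/(1 + K_p·P(0)).
P(0) = 3.143. Require 1/(1 + K_p·3.143) = 0.04, so 1 + 3.143·K_p = 25.
K_p = (25 − 1)/3.143 = 7.64.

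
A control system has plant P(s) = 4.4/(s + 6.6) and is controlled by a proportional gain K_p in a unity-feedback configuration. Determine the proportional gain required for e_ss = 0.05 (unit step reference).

For a type-0 loop with proportional control, e_ss = 1/(1 + K_p·P(0)).
P(0) = 0.6667. Require 1/(1 + K_p·0.6667) = 0.05, so 1 + 0.6667·K_p = 20.
K_p = (20 − 1)/0.6667 = 28.5.

K_p = 28.5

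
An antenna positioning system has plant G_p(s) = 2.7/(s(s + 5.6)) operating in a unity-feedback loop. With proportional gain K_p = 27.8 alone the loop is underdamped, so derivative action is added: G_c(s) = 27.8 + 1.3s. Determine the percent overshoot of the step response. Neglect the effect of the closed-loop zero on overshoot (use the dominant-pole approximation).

Forward path: (27.8 + 1.3s)·2.7/(s(s+5.6)). The closed-loop characteristic equation is s² + (5.6 + 2.7·1.3)s + 2.7·27.8 = 0.
That is s² + 9.11s + 75.06 = 0, so ω_n = 8.664 rad/s and ζ = 9.11/(2·8.664) = 0.5258.
%OS = 100·exp(−πζ/√(1−ζ²)) = 14.3%.

14.3%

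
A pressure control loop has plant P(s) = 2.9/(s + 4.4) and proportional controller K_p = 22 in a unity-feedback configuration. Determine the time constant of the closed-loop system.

Closed-loop transfer function: T(s) = K_p·P(s)/(1 + K_p·P(s)) = 63.8/(s + 4.4 + 63.8) = 63.8/(s + 68.2).
Time constant τ = 1/68.2 = 0.0147 s.

τ = 0.0147 s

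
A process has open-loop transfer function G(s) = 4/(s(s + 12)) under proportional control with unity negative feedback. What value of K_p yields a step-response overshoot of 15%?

From %OS = 100·exp(−πζ/√(1−ζ²)) = 15%, ζ = −ln(0.15)/√(π²+ln²(0.15)) = 0.5169.
Characteristic equation s² + 12s + 4K_p = 0 gives ζ = 12/(2√(4K_p)).
Setting ζ = 0.5169: √(4K_p) = 12/(2·0.5169) = 11.61, so K_p = 134.7/4 = 33.7.

K_p = 33.7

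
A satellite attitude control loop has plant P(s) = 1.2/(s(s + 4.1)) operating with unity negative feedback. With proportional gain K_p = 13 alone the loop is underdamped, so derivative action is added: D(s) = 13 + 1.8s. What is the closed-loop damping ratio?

ζ = 0.792

Forward path: (13 + 1.8s)·1.2/(s(s+4.1)). The closed-loop characteristic equation is s² + (4.1 + 1.2·1.8)s + 1.2·13 = 0.
That is s² + 6.26s + 15.6 = 0, so ω_n = 3.95 rad/s and ζ = 6.26/(2·3.95) = 0.7925.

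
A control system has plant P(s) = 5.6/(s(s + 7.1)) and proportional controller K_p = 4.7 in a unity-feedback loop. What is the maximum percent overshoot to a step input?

4.92%

The closed-loop denominator s² + 7.1s + 26.32 gives ω_n = √26.32 = 5.13 and ζ = 7.1/(2ω_n) = 0.692.
%OS = 100·exp(−πζ/√(1−ζ²)) = 100·exp(−π·0.692/√0.5212) = 4.92%.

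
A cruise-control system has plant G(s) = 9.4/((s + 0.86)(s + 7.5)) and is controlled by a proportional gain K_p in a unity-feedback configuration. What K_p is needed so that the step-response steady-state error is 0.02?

For a type-0 loop with proportional control, e_ss = 1/(1 + K_p·G(0)).
G(0) = 1.457. Require 1/(1 + K_p·1.457) = 0.02, so 1 + 1.457·K_p = 50.
K_p = (50 − 1)/1.457 = 33.6.

K_p = 33.6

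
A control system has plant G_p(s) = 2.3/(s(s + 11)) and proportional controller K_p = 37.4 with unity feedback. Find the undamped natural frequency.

1 + K_p·G_p(s) = 0 gives s² + 11s + 86.02 = 0.
Matching s² + 2ζω_n s + ω_n²: ω_n = √86.02 = 9.275 rad/s and 2ζω_n = 11, so ζ = 11/(2·9.275) = 0.593.

ω_n = 9.27 rad/s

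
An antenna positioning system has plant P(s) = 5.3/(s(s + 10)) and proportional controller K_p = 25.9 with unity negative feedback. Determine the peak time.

From 1 + K_pP(s) = 0: s² + 10s + 137.3 = 0 ⇒ ω_n = 11.72, ζ = 0.4268.
Damped frequency ω_d = ω_n√(1−ζ²) = 10.6 rad/s, so peak time T_p = π/ω_d = 0.296 s.

T_p = 0.296 s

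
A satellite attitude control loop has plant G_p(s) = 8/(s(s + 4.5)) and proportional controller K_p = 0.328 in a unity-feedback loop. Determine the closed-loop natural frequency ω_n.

With unity feedback the closed-loop characteristic equation is s² + 4.5s + 0.328·8 = s² + 4.5s + 2.624 = 0.
So ω_n² = 2.624 ⇒ ω_n = 1.62 rad/s, and ζ = 4.5/(2ω_n) = 1.39.

ω_n = 1.62 rad/s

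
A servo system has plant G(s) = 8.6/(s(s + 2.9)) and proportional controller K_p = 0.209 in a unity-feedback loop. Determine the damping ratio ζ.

ζ = 1.08

The closed-loop denominator is s(s+2.9) + 0.209·8.6 = s² + 2.9s + 1.797.
Matching s² + 2ζω_n s + ω_n²: ω_n = √1.797 = 1.341 rad/s and 2ζω_n = 2.9, so ζ = 2.9/(2·1.341) = 1.08.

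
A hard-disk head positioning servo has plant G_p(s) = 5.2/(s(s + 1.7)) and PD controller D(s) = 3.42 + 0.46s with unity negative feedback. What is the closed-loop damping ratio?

ζ = 0.485

Forward path: (3.42 + 0.46s)·5.2/(s(s+1.7)). The closed-loop characteristic equation is s² + (1.7 + 5.2·0.46)s + 5.2·3.42 = 0.
That is s² + 4.092s + 17.78 = 0, so ω_n = 4.217 rad/s and ζ = 4.092/(2·4.217) = 0.4852.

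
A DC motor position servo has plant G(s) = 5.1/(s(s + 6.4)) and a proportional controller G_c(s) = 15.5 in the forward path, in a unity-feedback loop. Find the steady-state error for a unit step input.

0

The open loop G_c(s)G(s) has a pole at the origin (type 1), so the static position error constant is infinite and e_ss = 1/(1+∞) = 0.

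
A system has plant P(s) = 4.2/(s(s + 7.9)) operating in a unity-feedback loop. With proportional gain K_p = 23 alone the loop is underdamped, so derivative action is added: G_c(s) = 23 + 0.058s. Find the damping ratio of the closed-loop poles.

Forward path: (23 + 0.058s)·4.2/(s(s+7.9)). The closed-loop characteristic equation is s² + (7.9 + 4.2·0.058)s + 4.2·23 = 0.
That is s² + 8.144s + 96.6 = 0, so ω_n = 9.829 rad/s and ζ = 8.144/(2·9.829) = 0.4143.

ζ = 0.414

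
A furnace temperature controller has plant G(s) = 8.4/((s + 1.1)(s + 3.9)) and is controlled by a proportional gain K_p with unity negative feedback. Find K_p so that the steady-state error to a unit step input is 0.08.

K_p = 5.87

For a type-0 loop with proportional control, e_ss = 1/(1 + K_p·G(0)).
G(0) = 1.958. Require 1/(1 + K_p·1.958) = 0.08, so 1 + 1.958·K_p = 12.5.
K_p = (12.5 − 1)/1.958 = 5.87.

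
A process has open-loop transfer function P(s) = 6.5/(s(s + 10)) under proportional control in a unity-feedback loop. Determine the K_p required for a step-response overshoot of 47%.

From %OS = 100·exp(−πζ/√(1−ζ²)) = 47%, ζ = −ln(0.47)/√(π²+ln²(0.47)) = 0.2337.
Characteristic equation s² + 10s + 6.5K_p = 0 gives ζ = 10/(2√(6.5K_p)).
Setting ζ = 0.2337: √(6.5K_p) = 10/(2·0.2337) = 21.4, so K_p = 457.8/6.5 = 70.4.

K_p = 70.4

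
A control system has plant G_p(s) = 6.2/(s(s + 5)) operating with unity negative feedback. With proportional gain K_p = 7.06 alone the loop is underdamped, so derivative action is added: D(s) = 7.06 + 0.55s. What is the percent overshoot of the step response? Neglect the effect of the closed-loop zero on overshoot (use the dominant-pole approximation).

Forward path: (7.06 + 0.55s)·6.2/(s(s+5)). The closed-loop characteristic equation is s² + (5 + 6.2·0.55)s + 6.2·7.06 = 0.
That is s² + 8.41s + 43.77 = 0, so ω_n = 6.616 rad/s and ζ = 8.41/(2·6.616) = 0.6356.
%OS = 100·exp(−πζ/√(1−ζ²)) = 7.53%.

7.53%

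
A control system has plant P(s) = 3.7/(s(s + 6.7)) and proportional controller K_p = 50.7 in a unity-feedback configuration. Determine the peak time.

T_p = 0.237 s

Closed-loop characteristic equation: s² + 6.7s + 187.6 = 0, so ω_n = 13.7 rad/s and ζ = 6.7/(2·13.7) = 0.2446.
Damped frequency ω_d = ω_n√(1−ζ²) = 13.28 rad/s, so peak time T_p = π/ω_d = 0.237 s.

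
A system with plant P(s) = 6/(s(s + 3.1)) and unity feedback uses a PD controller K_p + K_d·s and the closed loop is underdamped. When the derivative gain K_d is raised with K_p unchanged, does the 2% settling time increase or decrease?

decrease

Characteristic equation s² + (3.1 + 6K_d)s + 6K_p = 0: raising K_d increases ζω_n = (3.1+6K_d)/2 while the loop stays underdamped, so T_s ≈ 4/(ζω_n) decreases.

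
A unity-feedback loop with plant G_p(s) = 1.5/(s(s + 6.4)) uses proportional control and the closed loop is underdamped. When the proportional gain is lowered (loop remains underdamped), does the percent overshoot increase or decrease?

decrease

ζ = 6.4/(2√(1.5K_p)) rises as K_p falls; higher damping means less overshoot.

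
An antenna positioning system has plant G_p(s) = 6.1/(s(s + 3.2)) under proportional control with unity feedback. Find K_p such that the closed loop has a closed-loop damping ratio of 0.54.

Closed-loop characteristic equation: s² + 3.2s + K_p·6.1 = 0.
So ω_n = √(6.1K_p) and 2ζω_n = 3.2, giving ζ = 3.2/(2√(6.1K_p)).
Setting ζ = 0.54: √(6.1K_p) = 3.2/(2·0.54) = 2.963, so K_p = 8.779/6.1 = 1.44.

K_p = 1.44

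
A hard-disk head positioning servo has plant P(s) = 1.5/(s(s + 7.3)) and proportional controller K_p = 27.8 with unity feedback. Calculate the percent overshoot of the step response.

11.6%

Closed-loop characteristic equation: s² + 7.3s + 41.7 = 0, so ω_n = 6.458 rad/s and ζ = 7.3/(2·6.458) = 0.5652.
%OS = 100·exp(−πζ/√(1−ζ²)) = 100·exp(−π·0.5652/√0.6805) = 11.6%.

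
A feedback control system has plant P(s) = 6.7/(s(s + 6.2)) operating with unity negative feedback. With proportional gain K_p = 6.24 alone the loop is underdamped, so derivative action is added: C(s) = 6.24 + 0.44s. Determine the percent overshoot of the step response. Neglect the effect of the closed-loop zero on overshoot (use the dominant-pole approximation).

Forward path: (6.24 + 0.44s)·6.7/(s(s+6.2)). The closed-loop characteristic equation is s² + (6.2 + 6.7·0.44)s + 6.7·6.24 = 0.
That is s² + 9.148s + 41.81 = 0, so ω_n = 6.466 rad/s and ζ = 9.148/(2·6.466) = 0.7074.
%OS = 100·exp(−πζ/√(1−ζ²)) = 4.31%.

4.31%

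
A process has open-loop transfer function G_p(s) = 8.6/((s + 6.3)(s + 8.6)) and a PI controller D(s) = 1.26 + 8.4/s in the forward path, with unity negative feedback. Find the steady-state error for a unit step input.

0

The open loop D(s)G_p(s) has a pole at the origin (type 1), so the static position error constant is infinite and e_ss = 1/(1+∞) = 0.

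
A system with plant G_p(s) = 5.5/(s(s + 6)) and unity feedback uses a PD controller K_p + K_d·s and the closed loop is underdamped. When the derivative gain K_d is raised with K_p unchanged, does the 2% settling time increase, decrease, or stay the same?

Characteristic equation s² + (6 + 5.5K_d)s + 5.5K_p = 0: raising K_d increases ζω_n = (6+5.5K_d)/2 while the loop stays underdamped, so T_s ≈ 4/(ζω_n) decreases.

decrease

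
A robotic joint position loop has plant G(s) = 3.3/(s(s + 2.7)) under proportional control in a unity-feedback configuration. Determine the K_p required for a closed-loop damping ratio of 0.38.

Closed-loop characteristic equation: s² + 2.7s + K_p·3.3 = 0.
So ω_n = √(3.3K_p) and 2ζω_n = 2.7, giving ζ = 2.7/(2√(3.3K_p)).
Setting ζ = 0.38: √(3.3K_p) = 2.7/(2·0.38) = 3.553, so K_p = 12.62/3.3 = 3.82.

K_p = 3.82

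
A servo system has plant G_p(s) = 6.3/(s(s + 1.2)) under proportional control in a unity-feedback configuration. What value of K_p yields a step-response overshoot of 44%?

K_p = 0.894

From %OS = 100·exp(−πζ/√(1−ζ²)) = 44%, ζ = −ln(0.44)/√(π²+ln²(0.44)) = 0.2528.
Characteristic equation s² + 1.2s + 6.3K_p = 0 gives ζ = 1.2/(2√(6.3K_p)).
Setting ζ = 0.2528: √(6.3K_p) = 1.2/(2·0.2528) = 2.373, so K_p = 5.632/6.3 = 0.894.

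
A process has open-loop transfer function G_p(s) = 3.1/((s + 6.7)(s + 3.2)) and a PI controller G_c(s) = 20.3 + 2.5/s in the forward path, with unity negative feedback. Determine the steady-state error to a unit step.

0

The open loop G_c(s)G_p(s) has a pole at the origin (type 1), so the static position error constant is infinite and e_ss = 1/(1+∞) = 0.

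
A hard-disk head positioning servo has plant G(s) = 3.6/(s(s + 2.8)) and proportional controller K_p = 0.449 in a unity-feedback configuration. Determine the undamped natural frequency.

ω_n = 1.27 rad/s

With unity feedback the closed-loop characteristic equation is s² + 2.8s + 0.449·3.6 = s² + 2.8s + 1.616 = 0.
So ω_n² = 1.616 ⇒ ω_n = 1.271 rad/s, and ζ = 2.8/(2ω_n) = 1.1.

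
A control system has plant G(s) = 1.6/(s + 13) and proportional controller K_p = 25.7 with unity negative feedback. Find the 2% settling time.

Closed-loop transfer function: T(s) = K_p·G(s)/(1 + K_p·G(s)) = 41.12/(s + 13 + 41.12) = 41.12/(s + 54.12).
Time constant τ = 1/54.12 = 0.01848 s, so the 2% settling time is about 4τ = 0.0739 s.

T_s ≈ 0.0739 s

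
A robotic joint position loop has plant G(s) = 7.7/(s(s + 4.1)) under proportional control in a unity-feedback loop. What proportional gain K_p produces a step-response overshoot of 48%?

From %OS = 100·exp(−πζ/√(1−ζ²)) = 48%, ζ = −ln(0.48)/√(π²+ln²(0.48)) = 0.2275.
Characteristic equation s² + 4.1s + 7.7K_p = 0 gives ζ = 4.1/(2√(7.7K_p)).
Setting ζ = 0.2275: √(7.7K_p) = 4.1/(2·0.2275) = 9.011, so K_p = 81.2/7.7 = 10.5.

K_p = 10.5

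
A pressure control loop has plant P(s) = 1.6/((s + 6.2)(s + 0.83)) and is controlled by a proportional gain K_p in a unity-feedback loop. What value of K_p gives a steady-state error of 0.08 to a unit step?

The loop is type 0, so e_ss(step) = 1/(1 + K_pos) with K_pos = K_p·P(0).
P(0) = 0.3109. Require 1/(1 + K_p·0.3109) = 0.08, so 1 + 0.3109·K_p = 12.5.
K_p = (12.5 − 1)/0.3109 = 37.

K_p = 37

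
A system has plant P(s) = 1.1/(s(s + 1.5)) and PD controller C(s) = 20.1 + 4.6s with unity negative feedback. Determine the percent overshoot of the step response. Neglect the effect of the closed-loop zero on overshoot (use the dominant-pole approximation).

Forward path: (20.1 + 4.6s)·1.1/(s(s+1.5)). The closed-loop characteristic equation is s² + (1.5 + 1.1·4.6)s + 1.1·20.1 = 0.
That is s² + 6.56s + 22.11 = 0, so ω_n = 4.702 rad/s and ζ = 6.56/(2·4.702) = 0.6976.
%OS = 100·exp(−πζ/√(1−ζ²)) = 4.7%.

4.7%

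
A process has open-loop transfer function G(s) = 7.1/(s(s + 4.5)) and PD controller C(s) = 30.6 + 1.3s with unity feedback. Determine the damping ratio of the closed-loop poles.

Forward path: (30.6 + 1.3s)·7.1/(s(s+4.5)). The closed-loop characteristic equation is s² + (4.5 + 7.1·1.3)s + 7.1·30.6 = 0.
That is s² + 13.73s + 217.3 = 0, so ω_n = 14.74 rad/s and ζ = 13.73/(2·14.74) = 0.4657.

ζ = 0.466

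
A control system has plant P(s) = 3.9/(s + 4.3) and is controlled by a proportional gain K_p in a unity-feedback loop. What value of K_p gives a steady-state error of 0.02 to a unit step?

K_p = 54

Steady-state error for a unit step on this type-0 loop is 1/(1 + K_p·P(0)).
P(0) = 0.907. Require 1/(1 + K_p·0.907) = 0.02, so 1 + 0.907·K_p = 50.
K_p = (50 − 1)/0.907 = 54.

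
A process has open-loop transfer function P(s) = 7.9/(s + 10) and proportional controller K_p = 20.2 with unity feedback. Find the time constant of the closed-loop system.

τ = 0.0059 s

Closed-loop transfer function: T(s) = K_p·P(s)/(1 + K_p·P(s)) = 159.6/(s + 10 + 159.6) = 159.6/(s + 169.6).
Time constant τ = 1/169.6 = 0.0059 s.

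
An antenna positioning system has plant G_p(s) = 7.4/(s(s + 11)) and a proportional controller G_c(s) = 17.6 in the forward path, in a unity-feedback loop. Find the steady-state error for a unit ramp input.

0.0845

The loop has one pole at the origin (type 1). Velocity error constant K_v = lim_{s→0} s·G_c(s)G_p(s) = 17.6·7.4/11 = 11.84.
Steady-state error to a unit ramp: e_ss = 1/K_v = 0.0845.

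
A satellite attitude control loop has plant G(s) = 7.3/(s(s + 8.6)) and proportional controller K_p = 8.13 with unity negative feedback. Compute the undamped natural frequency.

The closed-loop denominator is s(s+8.6) + 8.13·7.3 = s² + 8.6s + 59.35.
So ω_n² = 59.35 ⇒ ω_n = 7.704 rad/s, and ζ = 8.6/(2ω_n) = 0.558.

ω_n = 7.7 rad/s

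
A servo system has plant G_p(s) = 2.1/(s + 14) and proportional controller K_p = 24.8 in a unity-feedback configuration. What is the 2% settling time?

T_s ≈ 0.0605 s

Closed-loop transfer function: T(s) = K_p·G_p(s)/(1 + K_p·G_p(s)) = 52.08/(s + 14 + 52.08) = 52.08/(s + 66.08).
Time constant τ = 1/66.08 = 0.01513 s, so the 2% settling time is about 4τ = 0.0605 s.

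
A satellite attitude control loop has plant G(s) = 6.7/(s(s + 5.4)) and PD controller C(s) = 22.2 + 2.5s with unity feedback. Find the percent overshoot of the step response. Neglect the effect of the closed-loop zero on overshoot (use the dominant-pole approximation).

Forward path: (22.2 + 2.5s)·6.7/(s(s+5.4)). The closed-loop characteristic equation is s² + (5.4 + 6.7·2.5)s + 6.7·22.2 = 0.
That is s² + 22.15s + 148.7 = 0, so ω_n = 12.2 rad/s and ζ = 22.15/(2·12.2) = 0.9081.
%OS = 100·exp(−πζ/√(1−ζ²)) = 0.11%.

0.11%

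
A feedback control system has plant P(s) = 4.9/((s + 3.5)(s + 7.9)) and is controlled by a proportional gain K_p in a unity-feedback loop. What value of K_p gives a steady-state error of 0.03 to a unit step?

For a type-0 loop with proportional control, e_ss = 1/(1 + K_p·P(0)).
P(0) = 0.1772. Require 1/(1 + K_p·0.1772) = 0.03, so 1 + 0.1772·K_p = 33.33.
K_p = (33.33 − 1)/0.1772 = 182.

K_p = 182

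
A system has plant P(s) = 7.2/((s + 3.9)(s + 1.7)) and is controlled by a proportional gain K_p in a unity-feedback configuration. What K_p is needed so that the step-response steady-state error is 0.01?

K_p = 91.2

For a type-0 loop with proportional control, e_ss = 1/(1 + K_p·P(0)).
P(0) = 1.086. Require 1/(1 + K_p·1.086) = 0.01, so 1 + 1.086·K_p = 100.
K_p = (100 − 1)/1.086 = 91.2.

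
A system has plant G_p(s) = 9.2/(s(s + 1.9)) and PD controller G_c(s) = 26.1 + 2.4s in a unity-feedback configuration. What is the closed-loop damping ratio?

Forward path: (26.1 + 2.4s)·9.2/(s(s+1.9)). The closed-loop characteristic equation is s² + (1.9 + 9.2·2.4)s + 9.2·26.1 = 0.
That is s² + 23.98s + 240.1 = 0, so ω_n = 15.5 rad/s and ζ = 23.98/(2·15.5) = 0.7738.

ζ = 0.774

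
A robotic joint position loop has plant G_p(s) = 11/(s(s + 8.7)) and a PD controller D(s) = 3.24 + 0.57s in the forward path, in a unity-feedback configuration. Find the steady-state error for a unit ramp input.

0.244

The loop has one pole at the origin (type 1). Velocity error constant K_v = lim_{s→0} s·D(s)G_p(s) = 3.24·11/8.7 = 4.097.
Steady-state error to a unit ramp: e_ss = 1/K_v = 0.244.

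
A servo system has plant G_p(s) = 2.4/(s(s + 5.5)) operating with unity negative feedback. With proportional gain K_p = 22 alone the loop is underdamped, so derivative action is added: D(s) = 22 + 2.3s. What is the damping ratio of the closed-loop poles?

Forward path: (22 + 2.3s)·2.4/(s(s+5.5)). The closed-loop characteristic equation is s² + (5.5 + 2.4·2.3)s + 2.4·22 = 0.
That is s² + 11.02s + 52.8 = 0, so ω_n = 7.266 rad/s and ζ = 11.02/(2·7.266) = 0.7583.

ζ = 0.758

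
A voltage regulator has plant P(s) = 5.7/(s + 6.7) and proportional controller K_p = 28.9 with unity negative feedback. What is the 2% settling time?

Closed-loop transfer function: T(s) = K_p·P(s)/(1 + K_p·P(s)) = 164.7/(s + 6.7 + 164.7) = 164.7/(s + 171.4).
Time constant τ = 1/171.4 = 0.005833 s, so the 2% settling time is about 4τ = 0.0233 s.

T_s ≈ 0.0233 s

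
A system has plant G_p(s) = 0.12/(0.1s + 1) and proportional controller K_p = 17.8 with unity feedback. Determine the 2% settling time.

Closed loop: T(s) = K_p·G_p/(1+K_p·G_p) = 2.136/(0.1s + 1 + 2.136), with pole at s = −(1 + 2.136)/0.1 = −31.36.
τ = 1/31.36 = 0.03189 s, so 2% settling time ≈ 4τ = 0.128 s.

T_s ≈ 0.128 s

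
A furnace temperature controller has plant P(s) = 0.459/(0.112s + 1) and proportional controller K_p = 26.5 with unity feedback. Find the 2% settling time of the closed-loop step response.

Closed loop: T(s) = K_p·P/(1+K_p·P) = 12.16/(0.112s + 1 + 12.16), with pole at s = −(1 + 12.16)/0.112 = −117.5.
τ = 1/117.5 = 0.008508 s, so 2% settling time ≈ 4τ = 0.034 s.

T_s ≈ 0.034 s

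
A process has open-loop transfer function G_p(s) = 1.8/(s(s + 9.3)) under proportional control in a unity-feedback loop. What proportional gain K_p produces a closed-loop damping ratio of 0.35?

K_p = 98.1

Closed-loop characteristic equation: s² + 9.3s + K_p·1.8 = 0.
So ω_n = √(1.8K_p) and 2ζω_n = 9.3, giving ζ = 9.3/(2√(1.8K_p)).
Setting ζ = 0.35: √(1.8K_p) = 9.3/(2·0.35) = 13.29, so K_p = 176.5/1.8 = 98.1.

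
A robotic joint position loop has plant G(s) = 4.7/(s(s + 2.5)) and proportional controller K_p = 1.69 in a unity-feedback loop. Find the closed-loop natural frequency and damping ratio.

ω_n = 2.82 rad/s, ζ = 0.444

The closed-loop denominator is s(s+2.5) + 1.69·4.7 = s² + 2.5s + 7.943.
Matching s² + 2ζω_n s + ω_n²: ω_n = √7.943 = 2.818 rad/s and 2ζω_n = 2.5, so ζ = 2.5/(2·2.818) = 0.444.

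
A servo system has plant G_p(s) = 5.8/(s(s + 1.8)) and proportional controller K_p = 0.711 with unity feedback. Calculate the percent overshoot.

21.2%

The closed-loop denominator s² + 1.8s + 4.124 gives ω_n = √4.124 = 2.031 and ζ = 1.8/(2ω_n) = 0.4432.
%OS = 100·exp(−πζ/√(1−ζ²)) = 100·exp(−π·0.4432/√0.8036) = 21.2%.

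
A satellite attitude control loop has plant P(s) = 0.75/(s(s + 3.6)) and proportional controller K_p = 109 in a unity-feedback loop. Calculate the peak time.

From 1 + K_pP(s) = 0: s² + 3.6s + 81.75 = 0 ⇒ ω_n = 9.042, ζ = 0.1991.
Damped frequency ω_d = ω_n√(1−ζ²) = 8.861 rad/s, so peak time T_p = π/ω_d = 0.355 s.

T_p = 0.355 s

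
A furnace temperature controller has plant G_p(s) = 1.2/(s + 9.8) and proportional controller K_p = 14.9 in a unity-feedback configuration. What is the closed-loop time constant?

τ = 0.0361 s

Closed-loop transfer function: T(s) = K_p·G_p(s)/(1 + K_p·G_p(s)) = 17.88/(s + 9.8 + 17.88) = 17.88/(s + 27.68).
Time constant τ = 1/27.68 = 0.0361 s.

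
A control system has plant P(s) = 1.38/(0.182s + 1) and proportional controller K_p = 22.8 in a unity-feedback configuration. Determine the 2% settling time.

Closed loop: T(s) = K_p·P/(1+K_p·P) = 31.46/(0.182s + 1 + 31.46), with pole at s = −(1 + 31.46)/0.182 = −178.4.
τ = 1/178.4 = 0.005606 s, so 2% settling time ≈ 4τ = 0.0224 s.

T_s ≈ 0.0224 s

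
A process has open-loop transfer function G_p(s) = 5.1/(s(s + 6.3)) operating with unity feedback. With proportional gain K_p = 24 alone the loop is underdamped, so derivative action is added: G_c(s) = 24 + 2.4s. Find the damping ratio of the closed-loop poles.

ζ = 0.838

Forward path: (24 + 2.4s)·5.1/(s(s+6.3)). The closed-loop characteristic equation is s² + (6.3 + 5.1·2.4)s + 5.1·24 = 0.
That is s² + 18.54s + 122.4 = 0, so ω_n = 11.06 rad/s and ζ = 18.54/(2·11.06) = 0.8379.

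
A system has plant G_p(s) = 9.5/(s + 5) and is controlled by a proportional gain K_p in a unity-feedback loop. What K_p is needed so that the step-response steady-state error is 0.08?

K_p = 6.05

For a type-0 loop with proportional control, e_ss = 1/(1 + K_p·G_p(0)).
G_p(0) = 1.9. Require 1/(1 + K_p·1.9) = 0.08, so 1 + 1.9·K_p = 12.5.
K_p = (12.5 − 1)/1.9 = 6.05.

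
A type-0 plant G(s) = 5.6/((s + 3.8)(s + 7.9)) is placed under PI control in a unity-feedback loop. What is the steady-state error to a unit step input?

0

The PI controller's integrator makes the forward path type 1, so e_ss to a step is zero.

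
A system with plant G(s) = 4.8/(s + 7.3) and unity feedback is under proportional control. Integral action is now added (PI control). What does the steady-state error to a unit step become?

0

The integrator makes K_pos = lim_{s→0} C(s)G(s) infinite, so e_ss = 1/(1+K_pos) = 0.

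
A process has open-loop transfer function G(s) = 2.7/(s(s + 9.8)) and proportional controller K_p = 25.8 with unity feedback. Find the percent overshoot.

Closed-loop characteristic equation: s² + 9.8s + 69.66 = 0, so ω_n = 8.346 rad/s and ζ = 9.8/(2·8.346) = 0.5871.
%OS = 100·exp(−πζ/√(1−ζ²)) = 100·exp(−π·0.5871/√0.6553) = 10.2%.

10.2%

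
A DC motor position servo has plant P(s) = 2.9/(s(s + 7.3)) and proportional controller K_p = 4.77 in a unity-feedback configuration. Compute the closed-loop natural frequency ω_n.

ω_n = 3.72 rad/s

The closed-loop denominator is s(s+7.3) + 4.77·2.9 = s² + 7.3s + 13.83.
So ω_n² = 13.83 ⇒ ω_n = 3.719 rad/s, and ζ = 7.3/(2ω_n) = 0.981.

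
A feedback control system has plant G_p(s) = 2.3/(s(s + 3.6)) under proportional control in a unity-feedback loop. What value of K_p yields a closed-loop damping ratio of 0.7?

Closed-loop characteristic equation: s² + 3.6s + K_p·2.3 = 0.
So ω_n = √(2.3K_p) and 2ζω_n = 3.6, giving ζ = 3.6/(2√(2.3K_p)).
Setting ζ = 0.7: √(2.3K_p) = 3.6/(2·0.7) = 2.571, so K_p = 6.612/2.3 = 2.87.

K_p = 2.87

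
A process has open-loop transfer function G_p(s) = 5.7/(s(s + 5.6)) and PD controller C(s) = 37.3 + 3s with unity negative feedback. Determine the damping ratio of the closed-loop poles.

ζ = 0.778

Forward path: (37.3 + 3s)·5.7/(s(s+5.6)). The closed-loop characteristic equation is s² + (5.6 + 5.7·3)s + 5.7·37.3 = 0.
That is s² + 22.7s + 212.6 = 0, so ω_n = 14.58 rad/s and ζ = 22.7/(2·14.58) = 0.7784.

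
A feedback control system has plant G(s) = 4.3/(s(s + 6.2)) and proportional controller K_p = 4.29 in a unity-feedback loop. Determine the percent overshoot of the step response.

The closed-loop denominator s² + 6.2s + 18.45 gives ω_n = √18.45 = 4.295 and ζ = 6.2/(2ω_n) = 0.7218.
%OS = 100·exp(−πζ/√(1−ζ²)) = 100·exp(−π·0.7218/√0.479) = 3.78%.

3.78%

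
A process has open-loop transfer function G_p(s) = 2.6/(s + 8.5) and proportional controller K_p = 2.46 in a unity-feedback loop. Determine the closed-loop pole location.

s = -14.9

Closed-loop transfer function: T(s) = K_p·G_p(s)/(1 + K_p·G_p(s)) = 6.396/(s + 8.5 + 6.396) = 6.396/(s + 14.9).
The closed-loop pole is at s = −14.9.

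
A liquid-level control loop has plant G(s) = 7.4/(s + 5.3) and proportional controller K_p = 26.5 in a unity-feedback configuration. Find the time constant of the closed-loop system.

τ = 0.00497 s

Closed-loop transfer function: T(s) = K_p·G(s)/(1 + K_p·G(s)) = 196.1/(s + 5.3 + 196.1) = 196.1/(s + 201.4).
Time constant τ = 1/201.4 = 0.00497 s.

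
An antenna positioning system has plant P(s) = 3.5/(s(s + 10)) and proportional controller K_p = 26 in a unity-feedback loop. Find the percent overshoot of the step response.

From 1 + K_pP(s) = 0: s² + 10s + 91 = 0 ⇒ ω_n = 9.539, ζ = 0.5241.
%OS = 100·exp(−πζ/√(1−ζ²)) = 100·exp(−π·0.5241/√0.7253) = 14.5%.

14.5%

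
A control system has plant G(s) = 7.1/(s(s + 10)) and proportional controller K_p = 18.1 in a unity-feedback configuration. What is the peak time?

The closed-loop denominator s² + 10s + 128.5 gives ω_n = √128.5 = 11.34 and ζ = 10/(2ω_n) = 0.4411.
Damped frequency ω_d = ω_n√(1−ζ²) = 10.17 rad/s, so peak time T_p = π/ω_d = 0.309 s.

T_p = 0.309 s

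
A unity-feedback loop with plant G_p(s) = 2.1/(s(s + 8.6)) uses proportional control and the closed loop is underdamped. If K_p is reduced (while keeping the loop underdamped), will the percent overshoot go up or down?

ζ = 8.6/(2√(2.1K_p)) rises as K_p falls; higher damping means less overshoot.

decrease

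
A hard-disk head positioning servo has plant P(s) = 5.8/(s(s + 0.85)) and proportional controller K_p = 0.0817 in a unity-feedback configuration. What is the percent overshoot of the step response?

8.5%

From 1 + K_pP(s) = 0: s² + 0.85s + 0.4739 = 0 ⇒ ω_n = 0.6884, ζ = 0.6174.
%OS = 100·exp(−πζ/√(1−ζ²)) = 100·exp(−π·0.6174/√0.6188) = 8.5%.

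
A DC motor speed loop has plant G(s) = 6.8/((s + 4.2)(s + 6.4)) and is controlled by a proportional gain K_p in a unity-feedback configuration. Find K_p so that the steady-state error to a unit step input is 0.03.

The loop is type 0, so e_ss(step) = 1/(1 + K_pos) with K_pos = K_p·G(0).
G(0) = 0.253. Require 1/(1 + K_p·0.253) = 0.03, so 1 + 0.253·K_p = 33.33.
K_p = (33.33 − 1)/0.253 = 128.

K_p = 128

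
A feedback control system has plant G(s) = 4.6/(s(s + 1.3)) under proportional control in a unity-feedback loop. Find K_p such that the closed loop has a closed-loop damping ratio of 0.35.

K_p = 0.75

Closed-loop characteristic equation: s² + 1.3s + K_p·4.6 = 0.
So ω_n = √(4.6K_p) and 2ζω_n = 1.3, giving ζ = 1.3/(2√(4.6K_p)).
Setting ζ = 0.35: √(4.6K_p) = 1.3/(2·0.35) = 1.857, so K_p = 3.449/4.6 = 0.75.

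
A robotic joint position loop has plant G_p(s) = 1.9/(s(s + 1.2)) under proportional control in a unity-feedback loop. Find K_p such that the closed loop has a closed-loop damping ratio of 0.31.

K_p = 1.97

Closed-loop characteristic equation: s² + 1.2s + K_p·1.9 = 0.
So ω_n = √(1.9K_p) and 2ζω_n = 1.2, giving ζ = 1.2/(2√(1.9K_p)).
Setting ζ = 0.31: √(1.9K_p) = 1.2/(2·0.31) = 1.935, so K_p = 3.746/1.9 = 1.97.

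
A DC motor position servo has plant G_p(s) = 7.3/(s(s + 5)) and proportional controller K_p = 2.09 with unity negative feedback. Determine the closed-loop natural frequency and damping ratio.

With unity feedback the closed-loop characteristic equation is s² + 5s + 2.09·7.3 = s² + 5s + 15.26 = 0.
Matching s² + 2ζω_n s + ω_n²: ω_n = √15.26 = 3.906 rad/s and 2ζω_n = 5, so ζ = 5/(2·3.906) = 0.64.

ω_n = 3.91 rad/s, ζ = 0.64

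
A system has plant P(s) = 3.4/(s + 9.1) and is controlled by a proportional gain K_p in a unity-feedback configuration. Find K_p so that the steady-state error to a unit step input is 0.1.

K_p = 24.1

Steady-state error for a unit step on this type-0 loop is 1/(1 + K_p·P(0)).
P(0) = 0.3736. Require 1/(1 + K_p·0.3736) = 0.1, so 1 + 0.3736·K_p = 10.
K_p = (10 − 1)/0.3736 = 24.1.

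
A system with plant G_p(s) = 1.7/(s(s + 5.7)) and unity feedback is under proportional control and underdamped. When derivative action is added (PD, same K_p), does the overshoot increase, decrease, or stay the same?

The derivative term adds K·K_d to the s-coefficient of the characteristic equation, raising 2ζω_n while ω_n is unchanged; ζ increases, so overshoot decreases.

decrease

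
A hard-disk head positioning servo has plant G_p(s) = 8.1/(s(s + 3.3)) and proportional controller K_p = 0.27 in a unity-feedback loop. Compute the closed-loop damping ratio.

1 + K_p·G_p(s) = 0 gives s² + 3.3s + 2.187 = 0.
So ω_n² = 2.187 ⇒ ω_n = 1.479 rad/s, and ζ = 3.3/(2ω_n) = 1.12.

ζ = 1.12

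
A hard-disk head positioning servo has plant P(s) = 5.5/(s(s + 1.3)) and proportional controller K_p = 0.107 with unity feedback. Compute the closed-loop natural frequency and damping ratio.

ω_n = 0.767 rad/s, ζ = 0.847

With unity feedback the closed-loop characteristic equation is s² + 1.3s + 0.107·5.5 = s² + 1.3s + 0.5885 = 0.
Matching s² + 2ζω_n s + ω_n²: ω_n = √0.5885 = 0.7671 rad/s and 2ζω_n = 1.3, so ζ = 1.3/(2·0.7671) = 0.847.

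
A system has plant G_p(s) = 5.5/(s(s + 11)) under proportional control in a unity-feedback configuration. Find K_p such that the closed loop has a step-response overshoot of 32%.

From %OS = 100·exp(−πζ/√(1−ζ²)) = 32%, ζ = −ln(0.32)/√(π²+ln²(0.32)) = 0.341.
Characteristic equation s² + 11s + 5.5K_p = 0 gives ζ = 11/(2√(5.5K_p)).
Setting ζ = 0.341: √(5.5K_p) = 11/(2·0.341) = 16.13, so K_p = 260.2/5.5 = 47.3.

K_p = 47.3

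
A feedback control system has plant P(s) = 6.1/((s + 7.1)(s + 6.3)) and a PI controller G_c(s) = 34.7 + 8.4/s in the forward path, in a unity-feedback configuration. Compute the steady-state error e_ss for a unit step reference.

0

The open loop G_c(s)P(s) has a pole at the origin (type 1), so the static position error constant is infinite and e_ss = 1/(1+∞) = 0.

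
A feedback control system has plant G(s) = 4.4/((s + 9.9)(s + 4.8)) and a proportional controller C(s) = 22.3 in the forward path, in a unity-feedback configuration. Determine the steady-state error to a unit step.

The loop is type 0. Static position error constant K_pos = C(0)·G(0) = 22.3·0.09259 = 2.065.
Steady-state error to a unit step: e_ss = 1/(1+K_pos) = 1/3.065 = 0.326.

0.326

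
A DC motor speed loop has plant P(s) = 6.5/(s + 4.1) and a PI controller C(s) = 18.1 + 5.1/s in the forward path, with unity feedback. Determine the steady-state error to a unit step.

The open loop C(s)P(s) has a pole at the origin (type 1), so the static position error constant is infinite and e_ss = 1/(1+∞) = 0.

0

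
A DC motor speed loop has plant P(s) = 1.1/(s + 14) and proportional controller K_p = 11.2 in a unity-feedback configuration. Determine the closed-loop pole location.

Closed-loop transfer function: T(s) = K_p·P(s)/(1 + K_p·P(s)) = 12.32/(s + 14 + 12.32) = 12.32/(s + 26.32).
The closed-loop pole is at s = −26.32.

s = -26.32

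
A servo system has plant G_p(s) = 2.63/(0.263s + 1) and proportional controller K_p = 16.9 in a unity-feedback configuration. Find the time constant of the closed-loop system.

τ = 0.00579 s

Closed loop: T(s) = K_p·G_p/(1+K_p·G_p) = 44.45/(0.263s + 1 + 44.45), with pole at s = −(1 + 44.45)/0.263 = −172.8.
Closed-loop time constant τ = 1/172.8 = 0.00579 s.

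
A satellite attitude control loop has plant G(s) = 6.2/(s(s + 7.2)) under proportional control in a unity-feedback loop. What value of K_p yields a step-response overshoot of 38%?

K_p = 24.1

From %OS = 100·exp(−πζ/√(1−ζ²)) = 38%, ζ = −ln(0.38)/√(π²+ln²(0.38)) = 0.2943.
Characteristic equation s² + 7.2s + 6.2K_p = 0 gives ζ = 7.2/(2√(6.2K_p)).
Setting ζ = 0.2943: √(6.2K_p) = 7.2/(2·0.2943) = 12.23, so K_p = 149.6/6.2 = 24.1.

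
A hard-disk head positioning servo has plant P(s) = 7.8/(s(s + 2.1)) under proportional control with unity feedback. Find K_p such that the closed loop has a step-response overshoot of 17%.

From %OS = 100·exp(−πζ/√(1−ζ²)) = 17%, ζ = −ln(0.17)/√(π²+ln²(0.17)) = 0.4913.
Characteristic equation s² + 2.1s + 7.8K_p = 0 gives ζ = 2.1/(2√(7.8K_p)).
Setting ζ = 0.4913: √(7.8K_p) = 2.1/(2·0.4913) = 2.137, so K_p = 4.568/7.8 = 0.586.

K_p = 0.586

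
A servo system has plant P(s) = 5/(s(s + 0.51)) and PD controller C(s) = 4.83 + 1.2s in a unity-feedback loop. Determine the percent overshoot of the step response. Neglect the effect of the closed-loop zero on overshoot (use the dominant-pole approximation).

Forward path: (4.83 + 1.2s)·5/(s(s+0.51)). The closed-loop characteristic equation is s² + (0.51 + 5·1.2)s + 5·4.83 = 0.
That is s² + 6.51s + 24.15 = 0, so ω_n = 4.914 rad/s and ζ = 6.51/(2·4.914) = 0.6624.
%OS = 100·exp(−πζ/√(1−ζ²)) = 6.22%.

6.22%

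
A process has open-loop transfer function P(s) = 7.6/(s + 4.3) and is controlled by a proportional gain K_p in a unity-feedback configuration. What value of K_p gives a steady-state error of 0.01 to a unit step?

K_p = 56

For a type-0 loop with proportional control, e_ss = 1/(1 + K_p·P(0)).
P(0) = 1.767. Require 1/(1 + K_p·1.767) = 0.01, so 1 + 1.767·K_p = 100.
K_p = (100 − 1)/1.767 = 56.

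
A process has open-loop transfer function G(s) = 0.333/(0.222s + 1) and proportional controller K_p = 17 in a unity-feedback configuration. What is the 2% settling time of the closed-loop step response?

T_s ≈ 0.133 s

Closed loop: T(s) = K_p·G/(1+K_p·G) = 5.661/(0.222s + 1 + 5.661), with pole at s = −(1 + 5.661)/0.222 = −30.
τ = 1/30 = 0.03333 s, so 2% settling time ≈ 4τ = 0.133 s.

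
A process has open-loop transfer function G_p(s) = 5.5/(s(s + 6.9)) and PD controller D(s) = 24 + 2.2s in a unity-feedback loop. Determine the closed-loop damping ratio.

ζ = 0.827

Forward path: (24 + 2.2s)·5.5/(s(s+6.9)). The closed-loop characteristic equation is s² + (6.9 + 5.5·2.2)s + 5.5·24 = 0.
That is s² + 19s + 132 = 0, so ω_n = 11.49 rad/s and ζ = 19/(2·11.49) = 0.8269.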